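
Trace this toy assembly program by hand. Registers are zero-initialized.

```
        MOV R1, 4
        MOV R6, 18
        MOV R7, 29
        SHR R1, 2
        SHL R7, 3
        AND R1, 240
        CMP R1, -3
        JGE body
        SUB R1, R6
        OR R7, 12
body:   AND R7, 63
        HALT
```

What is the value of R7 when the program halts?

40

R1=4
R6=18
R7=29
R1=4>>2=1
R7=29<<3=232
R1=1&240=0
CMP R1, -3  (cmp 0,-3)
JGE body: taken
R7=232&63=40
halt.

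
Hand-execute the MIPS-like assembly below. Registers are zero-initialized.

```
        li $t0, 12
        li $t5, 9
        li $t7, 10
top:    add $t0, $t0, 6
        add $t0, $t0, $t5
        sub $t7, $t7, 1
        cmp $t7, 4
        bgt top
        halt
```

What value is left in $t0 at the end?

after li $t0, 12: $t0=12
after li $t5, 9: $t5=9
after li $t7, 10: $t7=10
after add $t0, $t0, 6: $t0=12+6=18
after add $t0, $t0, $t5: $t0=18+9=27
after sub $t7, $t7, 1: $t7=10-1=9
cmp $t7, 4  (cmp 9,4)
bgt top: taken
after add $t0, $t0, 6: $t0=27+6=33
after add $t0, $t0, $t5: $t0=33+9=42
after sub $t7, $t7, 1: $t7=9-1=8
cmp $t7, 4  (cmp 8,4)
bgt top: taken
after add $t0, $t0, 6: $t0=42+6=48
after add $t0, $t0, $t5: $t0=48+9=57
after sub $t7, $t7, 1: $t7=8-1=7
cmp $t7, 4  (cmp 7,4)
bgt top: taken
after add $t0, $t0, 6: $t0=57+6=63
after add $t0, $t0, $t5: $t0=63+9=72
after sub $t7, $t7, 1: $t7=7-1=6
cmp $t7, 4  (cmp 6,4)
bgt top: taken
after add $t0, $t0, 6: $t0=72+6=78
after add $t0, $t0, $t5: $t0=78+9=87
after sub $t7, $t7, 1: $t7=6-1=5
cmp $t7, 4  (cmp 5,4)
bgt top: taken
after add $t0, $t0, 6: $t0=87+6=93
after add $t0, $t0, $t5: $t0=93+9=102
after sub $t7, $t7, 1: $t7=5-1=4
cmp $t7, 4  (cmp 4,4)
bgt top: not taken
halt.

102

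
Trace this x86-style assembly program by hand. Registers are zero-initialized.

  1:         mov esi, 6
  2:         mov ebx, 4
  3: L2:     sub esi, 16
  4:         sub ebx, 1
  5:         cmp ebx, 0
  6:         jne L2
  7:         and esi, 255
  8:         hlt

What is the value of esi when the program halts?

after mov esi, 6: esi=6
after mov ebx, 4: ebx=4
after sub esi, 16: esi=6-16=-10
after sub ebx, 1: ebx=4-1=3
cmp ebx, 0  (cmp 3,0)
jne L2: taken
after sub esi, 16: esi=(-10)-16=-26
after sub ebx, 1: ebx=3-1=2
cmp ebx, 0  (cmp 2,0)
jne L2: taken
after sub esi, 16: esi=(-26)-16=-42
after sub ebx, 1: ebx=2-1=1
cmp ebx, 0  (cmp 1,0)
jne L2: taken
after sub esi, 16: esi=(-42)-16=-58
after sub ebx, 1: ebx=1-1=0
cmp ebx, 0  (cmp 0,0)
jne L2: not taken
after and esi, 255: esi=(-58)&255=198
halt.

198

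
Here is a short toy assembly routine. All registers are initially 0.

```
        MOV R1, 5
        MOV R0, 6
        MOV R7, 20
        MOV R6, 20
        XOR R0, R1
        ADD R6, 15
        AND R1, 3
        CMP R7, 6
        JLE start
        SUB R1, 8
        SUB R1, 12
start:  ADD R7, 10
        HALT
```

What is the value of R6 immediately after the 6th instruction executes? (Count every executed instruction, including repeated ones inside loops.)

35

R1=5
R0=6
R7=20
R6=20
R0=6^5=3
R6=20+15=35
After step 6: R6 = 35.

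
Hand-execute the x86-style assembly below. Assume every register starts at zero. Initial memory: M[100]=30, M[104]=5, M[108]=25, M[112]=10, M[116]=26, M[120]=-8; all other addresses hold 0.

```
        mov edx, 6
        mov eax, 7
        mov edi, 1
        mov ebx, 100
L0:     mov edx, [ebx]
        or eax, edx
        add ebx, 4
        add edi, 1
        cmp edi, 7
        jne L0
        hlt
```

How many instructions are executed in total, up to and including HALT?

edx=6
eax=7
edi=1
ebx=100
edx=M[100]=30
eax=7|30=31
ebx=100+4=104
edi=1+1=2
cmp edi, 7  (cmp 2,7)
jne L0: taken
edx=M[104]=5
eax=31|5=31
ebx=104+4=108
edi=2+1=3
cmp edi, 7  (cmp 3,7)
jne L0: taken
edx=M[108]=25
eax=31|25=31
ebx=108+4=112
edi=3+1=4
cmp edi, 7  (cmp 4,7)
jne L0: taken
edx=M[112]=10
eax=31|10=31
ebx=112+4=116
edi=4+1=5
cmp edi, 7  (cmp 5,7)
jne L0: taken
edx=M[116]=26
eax=31|26=31
ebx=116+4=120
edi=5+1=6
cmp edi, 7  (cmp 6,7)
jne L0: taken
edx=M[120]=-8
eax=31|(-8)=-1
ebx=120+4=124
edi=6+1=7
cmp edi, 7  (cmp 7,7)
jne L0: not taken
halt.
Total executed instructions: 41.

41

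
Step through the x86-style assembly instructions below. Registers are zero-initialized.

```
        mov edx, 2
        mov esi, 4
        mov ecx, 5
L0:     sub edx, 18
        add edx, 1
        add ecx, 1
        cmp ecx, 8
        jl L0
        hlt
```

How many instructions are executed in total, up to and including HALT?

mov edx, 2 → edx=2
mov esi, 4 → esi=4
mov ecx, 5 → ecx=5
sub edx, 18 → edx=2-18=-16
add edx, 1 → edx=(-16)+1=-15
add ecx, 1 → ecx=5+1=6
cmp ecx, 8  (cmp 6,8)
jl L0: taken
sub edx, 18 → edx=(-15)-18=-33
add edx, 1 → edx=(-33)+1=-32
add ecx, 1 → ecx=6+1=7
cmp ecx, 8  (cmp 7,8)
jl L0: taken
sub edx, 18 → edx=(-32)-18=-50
add edx, 1 → edx=(-50)+1=-49
add ecx, 1 → ecx=7+1=8
cmp ecx, 8  (cmp 8,8)
jl L0: not taken
halt.
Total executed instructions: 19.

19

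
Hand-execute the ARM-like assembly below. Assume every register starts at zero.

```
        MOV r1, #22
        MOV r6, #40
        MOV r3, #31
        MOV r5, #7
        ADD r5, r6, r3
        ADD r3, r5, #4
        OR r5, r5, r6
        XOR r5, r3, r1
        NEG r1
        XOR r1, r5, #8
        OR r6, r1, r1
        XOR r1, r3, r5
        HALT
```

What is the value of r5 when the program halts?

93

after MOV r1, #22: r1=22
after MOV r6, #40: r6=40
after MOV r3, #31: r3=31
after MOV r5, #7: r5=7
after ADD r5, r6, r3: r5=40+31=71
after ADD r3, r5, #4: r3=71+4=75
after OR r5, r5, r6: r5=71|40=111
after XOR r5, r3, r1: r5=75^22=93
after NEG r1: r1=-(22)=-22
after XOR r1, r5, #8: r1=93^8=85
after OR r6, r1, r1: r6=85|85=85
after XOR r1, r3, r5: r1=75^93=22
halt.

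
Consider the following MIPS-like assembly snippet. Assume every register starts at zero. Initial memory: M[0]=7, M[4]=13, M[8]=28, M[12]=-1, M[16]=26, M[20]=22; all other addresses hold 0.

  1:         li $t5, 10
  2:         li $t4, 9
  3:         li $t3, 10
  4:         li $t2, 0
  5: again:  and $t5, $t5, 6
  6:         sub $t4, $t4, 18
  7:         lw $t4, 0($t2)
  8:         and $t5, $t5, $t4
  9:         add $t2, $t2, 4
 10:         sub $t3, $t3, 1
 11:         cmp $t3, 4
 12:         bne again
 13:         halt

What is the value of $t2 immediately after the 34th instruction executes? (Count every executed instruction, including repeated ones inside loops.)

after li $t5, 10: $t5=10
after li $t4, 9: $t4=9
after li $t3, 10: $t3=10
after li $t2, 0: $t2=0
after and $t5, $t5, 6: $t5=10&6=2
after sub $t4, $t4, 18: $t4=9-18=-9
after lw $t4, 0($t2): $t4=M[0]=7
after and $t5, $t5, $t4: $t5=2&7=2
after add $t2, $t2, 4: $t2=0+4=4
after sub $t3, $t3, 1: $t3=10-1=9
cmp $t3, 4  (cmp 9,4)
bne again: taken
after and $t5, $t5, 6: $t5=2&6=2
after sub $t4, $t4, 18: $t4=7-18=-11
after lw $t4, 0($t2): $t4=M[4]=13
after and $t5, $t5, $t4: $t5=2&13=0
after add $t2, $t2, 4: $t2=4+4=8
after sub $t3, $t3, 1: $t3=9-1=8
cmp $t3, 4  (cmp 8,4)
bne again: taken
after and $t5, $t5, 6: $t5=0&6=0
after sub $t4, $t4, 18: $t4=13-18=-5
after lw $t4, 0($t2): $t4=M[8]=28
after and $t5, $t5, $t4: $t5=0&28=0
after add $t2, $t2, 4: $t2=8+4=12
after sub $t3, $t3, 1: $t3=8-1=7
cmp $t3, 4  (cmp 7,4)
bne again: taken
after and $t5, $t5, 6: $t5=0&6=0
after sub $t4, $t4, 18: $t4=28-18=10
after lw $t4, 0($t2): $t4=M[12]=-1
after and $t5, $t5, $t4: $t5=0&(-1)=0
after add $t2, $t2, 4: $t2=12+4=16
after sub $t3, $t3, 1: $t3=7-1=6
After step 34: $t2 = 16.

16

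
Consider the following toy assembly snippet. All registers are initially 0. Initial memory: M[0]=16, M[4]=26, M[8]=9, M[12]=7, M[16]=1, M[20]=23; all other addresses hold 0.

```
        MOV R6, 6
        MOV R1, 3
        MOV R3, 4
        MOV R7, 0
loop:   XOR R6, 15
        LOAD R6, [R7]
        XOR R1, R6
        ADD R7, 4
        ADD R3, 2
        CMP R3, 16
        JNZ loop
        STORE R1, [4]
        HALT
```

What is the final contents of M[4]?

17

R6=6
R1=3
R3=4
R7=0
R6=6^15=9
R6=M[0]=16
R1=3^16=19
R7=0+4=4
R3=4+2=6
CMP R3, 16  (cmp 6,16)
JNZ loop: taken
R6=16^15=31
R6=M[4]=26
R1=19^26=9
R7=4+4=8
R3=6+2=8
CMP R3, 16  (cmp 8,16)
JNZ loop: taken
R6=26^15=21
R6=M[8]=9
R1=9^9=0
R7=8+4=12
R3=8+2=10
CMP R3, 16  (cmp 10,16)
JNZ loop: taken
R6=9^15=6
R6=M[12]=7
R1=0^7=7
R7=12+4=16
R3=10+2=12
CMP R3, 16  (cmp 12,16)
JNZ loop: taken
R6=7^15=8
R6=M[16]=1
R1=7^1=6
R7=16+4=20
R3=12+2=14
CMP R3, 16  (cmp 14,16)
JNZ loop: taken
R6=1^15=14
R6=M[20]=23
R1=6^23=17
R7=20+4=24
R3=14+2=16
CMP R3, 16  (cmp 16,16)
JNZ loop: not taken
STORE R1, [4] → M[4]=17
halt.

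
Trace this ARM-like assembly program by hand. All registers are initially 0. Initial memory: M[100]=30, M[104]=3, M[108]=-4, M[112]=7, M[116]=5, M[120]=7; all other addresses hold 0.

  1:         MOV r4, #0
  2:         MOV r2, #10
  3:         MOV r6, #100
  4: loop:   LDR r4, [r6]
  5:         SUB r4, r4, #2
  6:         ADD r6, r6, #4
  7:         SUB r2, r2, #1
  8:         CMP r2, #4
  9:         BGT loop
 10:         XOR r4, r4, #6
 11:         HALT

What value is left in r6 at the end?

r4=0
r2=10
r6=100
r4=M[100]=30
r4=30-2=28
r6=100+4=104
r2=10-1=9
CMP r2, #4  (cmp 9,4)
BGT loop: taken
r4=M[104]=3
r4=3-2=1
r6=104+4=108
r2=9-1=8
CMP r2, #4  (cmp 8,4)
BGT loop: taken
r4=M[108]=-4
r4=(-4)-2=-6
r6=108+4=112
r2=8-1=7
CMP r2, #4  (cmp 7,4)
BGT loop: taken
r4=M[112]=7
r4=7-2=5
r6=112+4=116
r2=7-1=6
CMP r2, #4  (cmp 6,4)
BGT loop: taken
r4=M[116]=5
r4=5-2=3
r6=116+4=120
r2=6-1=5
CMP r2, #4  (cmp 5,4)
BGT loop: taken
r4=M[120]=7
r4=7-2=5
r6=120+4=124
r2=5-1=4
CMP r2, #4  (cmp 4,4)
BGT loop: not taken
r4=5^6=3
halt.

124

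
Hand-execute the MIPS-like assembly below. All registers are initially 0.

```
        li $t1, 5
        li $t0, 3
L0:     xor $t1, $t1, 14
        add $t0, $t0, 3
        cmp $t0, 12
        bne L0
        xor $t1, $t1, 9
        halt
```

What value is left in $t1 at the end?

2

after li $t1, 5: $t1=5
after li $t0, 3: $t0=3
after xor $t1, $t1, 14: $t1=5^14=11
after add $t0, $t0, 3: $t0=3+3=6
cmp $t0, 12  (cmp 6,12)
bne L0: taken
after xor $t1, $t1, 14: $t1=11^14=5
after add $t0, $t0, 3: $t0=6+3=9
cmp $t0, 12  (cmp 9,12)
bne L0: taken
after xor $t1, $t1, 14: $t1=5^14=11
after add $t0, $t0, 3: $t0=9+3=12
cmp $t0, 12  (cmp 12,12)
bne L0: not taken
after xor $t1, $t1, 9: $t1=11^9=2
halt.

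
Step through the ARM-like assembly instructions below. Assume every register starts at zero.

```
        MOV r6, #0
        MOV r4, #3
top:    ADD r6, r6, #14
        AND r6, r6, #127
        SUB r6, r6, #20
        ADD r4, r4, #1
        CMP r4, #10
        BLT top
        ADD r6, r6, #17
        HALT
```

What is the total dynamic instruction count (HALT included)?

MOV r6, #0 → r6=0
MOV r4, #3 → r4=3
ADD r6, r6, #14 → r6=0+14=14
AND r6, r6, #127 → r6=14&127=14
SUB r6, r6, #20 → r6=14-20=-6
ADD r4, r4, #1 → r4=3+1=4
CMP r4, #10  (cmp 4,10)
BLT top: taken
ADD r6, r6, #14 → r6=(-6)+14=8
AND r6, r6, #127 → r6=8&127=8
SUB r6, r6, #20 → r6=8-20=-12
ADD r4, r4, #1 → r4=4+1=5
CMP r4, #10  (cmp 5,10)
BLT top: taken
ADD r6, r6, #14 → r6=(-12)+14=2
AND r6, r6, #127 → r6=2&127=2
SUB r6, r6, #20 → r6=2-20=-18
ADD r4, r4, #1 → r4=5+1=6
CMP r4, #10  (cmp 6,10)
BLT top: taken
ADD r6, r6, #14 → r6=(-18)+14=-4
AND r6, r6, #127 → r6=(-4)&127=124
SUB r6, r6, #20 → r6=124-20=104
ADD r4, r4, #1 → r4=6+1=7
CMP r4, #10  (cmp 7,10)
BLT top: taken
ADD r6, r6, #14 → r6=104+14=118
AND r6, r6, #127 → r6=118&127=118
SUB r6, r6, #20 → r6=118-20=98
ADD r4, r4, #1 → r4=7+1=8
CMP r4, #10  (cmp 8,10)
BLT top: taken
ADD r6, r6, #14 → r6=98+14=112
AND r6, r6, #127 → r6=112&127=112
SUB r6, r6, #20 → r6=112-20=92
ADD r4, r4, #1 → r4=8+1=9
CMP r4, #10  (cmp 9,10)
BLT top: taken
ADD r6, r6, #14 → r6=92+14=106
AND r6, r6, #127 → r6=106&127=106
SUB r6, r6, #20 → r6=106-20=86
ADD r4, r4, #1 → r4=9+1=10
CMP r4, #10  (cmp 10,10)
BLT top: not taken
ADD r6, r6, #17 → r6=86+17=103
halt.
Total executed instructions: 46.

46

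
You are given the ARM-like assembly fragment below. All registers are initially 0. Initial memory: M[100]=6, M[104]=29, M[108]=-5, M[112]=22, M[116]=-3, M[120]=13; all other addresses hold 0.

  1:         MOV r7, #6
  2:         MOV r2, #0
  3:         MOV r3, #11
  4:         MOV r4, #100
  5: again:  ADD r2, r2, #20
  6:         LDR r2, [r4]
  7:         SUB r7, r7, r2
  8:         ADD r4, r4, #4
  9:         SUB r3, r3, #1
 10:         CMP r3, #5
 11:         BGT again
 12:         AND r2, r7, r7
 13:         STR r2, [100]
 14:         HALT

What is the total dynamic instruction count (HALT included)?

MOV r7, #6 → r7=6
MOV r2, #0 → r2=0
MOV r3, #11 → r3=11
MOV r4, #100 → r4=100
ADD r2, r2, #20 → r2=0+20=20
LDR r2, [r4] → r2=M[100]=6
SUB r7, r7, r2 → r7=6-6=0
ADD r4, r4, #4 → r4=100+4=104
SUB r3, r3, #1 → r3=11-1=10
CMP r3, #5  (cmp 10,5)
BGT again: taken
ADD r2, r2, #20 → r2=6+20=26
LDR r2, [r4] → r2=M[104]=29
SUB r7, r7, r2 → r7=0-29=-29
ADD r4, r4, #4 → r4=104+4=108
SUB r3, r3, #1 → r3=10-1=9
CMP r3, #5  (cmp 9,5)
BGT again: taken
ADD r2, r2, #20 → r2=29+20=49
LDR r2, [r4] → r2=M[108]=-5
SUB r7, r7, r2 → r7=(-29)-(-5)=-24
ADD r4, r4, #4 → r4=108+4=112
SUB r3, r3, #1 → r3=9-1=8
CMP r3, #5  (cmp 8,5)
BGT again: taken
ADD r2, r2, #20 → r2=(-5)+20=15
LDR r2, [r4] → r2=M[112]=22
SUB r7, r7, r2 → r7=(-24)-22=-46
ADD r4, r4, #4 → r4=112+4=116
SUB r3, r3, #1 → r3=8-1=7
CMP r3, #5  (cmp 7,5)
BGT again: taken
ADD r2, r2, #20 → r2=22+20=42
LDR r2, [r4] → r2=M[116]=-3
SUB r7, r7, r2 → r7=(-46)-(-3)=-43
ADD r4, r4, #4 → r4=116+4=120
SUB r3, r3, #1 → r3=7-1=6
CMP r3, #5  (cmp 6,5)
BGT again: taken
ADD r2, r2, #20 → r2=(-3)+20=17
LDR r2, [r4] → r2=M[120]=13
SUB r7, r7, r2 → r7=(-43)-13=-56
ADD r4, r4, #4 → r4=120+4=124
SUB r3, r3, #1 → r3=6-1=5
CMP r3, #5  (cmp 5,5)
BGT again: not taken
AND r2, r7, r7 → r2=(-56)&(-56)=-56
STR r2, [100] → M[100]=-56
halt.
Total executed instructions: 49.

49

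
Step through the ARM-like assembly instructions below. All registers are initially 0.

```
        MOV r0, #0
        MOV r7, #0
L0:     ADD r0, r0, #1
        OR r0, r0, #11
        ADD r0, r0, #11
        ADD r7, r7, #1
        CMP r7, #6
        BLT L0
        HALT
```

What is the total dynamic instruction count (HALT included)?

39

after MOV r0, #0: r0=0
after MOV r7, #0: r7=0
after ADD r0, r0, #1: r0=0+1=1
after OR r0, r0, #11: r0=1|11=11
after ADD r0, r0, #11: r0=11+11=22
after ADD r7, r7, #1: r7=0+1=1
CMP r7, #6  (cmp 1,6)
BLT L0: taken
after ADD r0, r0, #1: r0=22+1=23
after OR r0, r0, #11: r0=23|11=31
after ADD r0, r0, #11: r0=31+11=42
after ADD r7, r7, #1: r7=1+1=2
CMP r7, #6  (cmp 2,6)
BLT L0: taken
after ADD r0, r0, #1: r0=42+1=43
after OR r0, r0, #11: r0=43|11=43
after ADD r0, r0, #11: r0=43+11=54
after ADD r7, r7, #1: r7=2+1=3
CMP r7, #6  (cmp 3,6)
BLT L0: taken
after ADD r0, r0, #1: r0=54+1=55
after OR r0, r0, #11: r0=55|11=63
after ADD r0, r0, #11: r0=63+11=74
after ADD r7, r7, #1: r7=3+1=4
CMP r7, #6  (cmp 4,6)
BLT L0: taken
after ADD r0, r0, #1: r0=74+1=75
after OR r0, r0, #11: r0=75|11=75
after ADD r0, r0, #11: r0=75+11=86
after ADD r7, r7, #1: r7=4+1=5
CMP r7, #6  (cmp 5,6)
BLT L0: taken
after ADD r0, r0, #1: r0=86+1=87
after OR r0, r0, #11: r0=87|11=95
after ADD r0, r0, #11: r0=95+11=106
after ADD r7, r7, #1: r7=5+1=6
CMP r7, #6  (cmp 6,6)
BLT L0: not taken
halt.
Total executed instructions: 39.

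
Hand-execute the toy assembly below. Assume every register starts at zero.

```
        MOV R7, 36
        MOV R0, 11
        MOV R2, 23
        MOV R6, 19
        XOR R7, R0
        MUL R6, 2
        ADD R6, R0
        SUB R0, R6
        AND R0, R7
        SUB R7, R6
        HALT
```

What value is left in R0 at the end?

10

after MOV R7, 36: R7=36
after MOV R0, 11: R0=11
after MOV R2, 23: R2=23
after MOV R6, 19: R6=19
after XOR R7, R0: R7=36^11=47
after MUL R6, 2: R6=19*2=38
after ADD R6, R0: R6=38+11=49
after SUB R0, R6: R0=11-49=-38
after AND R0, R7: R0=(-38)&47=10
after SUB R7, R6: R7=47-49=-2
halt.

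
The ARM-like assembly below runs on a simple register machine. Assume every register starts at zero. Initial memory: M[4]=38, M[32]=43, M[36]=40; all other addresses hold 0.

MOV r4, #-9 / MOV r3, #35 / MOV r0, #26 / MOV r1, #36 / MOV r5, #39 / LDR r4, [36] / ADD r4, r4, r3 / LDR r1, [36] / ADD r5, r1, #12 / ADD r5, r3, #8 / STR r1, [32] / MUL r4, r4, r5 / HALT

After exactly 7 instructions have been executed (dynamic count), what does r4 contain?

75

r4=-9
r3=35
r0=26
r1=36
r5=39
r4=M[36]=40
r4=40+35=75
After step 7: r4 = 75.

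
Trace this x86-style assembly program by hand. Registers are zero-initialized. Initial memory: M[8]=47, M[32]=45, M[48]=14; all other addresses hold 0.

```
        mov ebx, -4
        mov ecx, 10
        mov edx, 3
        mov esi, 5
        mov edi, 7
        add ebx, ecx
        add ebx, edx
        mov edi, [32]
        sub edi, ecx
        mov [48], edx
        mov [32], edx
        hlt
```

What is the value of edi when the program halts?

after mov ebx, -4: ebx=-4
after mov ecx, 10: ecx=10
after mov edx, 3: edx=3
after mov esi, 5: esi=5
after mov edi, 7: edi=7
after add ebx, ecx: ebx=(-4)+10=6
after add ebx, edx: ebx=6+3=9
after mov edi, [32]: edi=M[32]=45
after sub edi, ecx: edi=45-10=35
mov [48], edx → M[48]=3
mov [32], edx → M[32]=3
halt.

35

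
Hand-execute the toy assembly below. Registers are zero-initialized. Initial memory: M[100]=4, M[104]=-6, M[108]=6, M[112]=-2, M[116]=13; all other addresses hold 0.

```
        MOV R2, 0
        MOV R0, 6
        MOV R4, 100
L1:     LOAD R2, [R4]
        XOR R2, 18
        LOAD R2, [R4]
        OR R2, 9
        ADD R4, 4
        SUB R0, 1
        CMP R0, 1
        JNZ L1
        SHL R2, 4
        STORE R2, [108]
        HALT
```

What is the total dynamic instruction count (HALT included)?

46

R2=0
R0=6
R4=100
R2=M[100]=4
R2=4^18=22
R2=M[100]=4
R2=4|9=13
R4=100+4=104
R0=6-1=5
CMP R0, 1  (cmp 5,1)
JNZ L1: taken
R2=M[104]=-6
R2=(-6)^18=-24
R2=M[104]=-6
R2=(-6)|9=-5
R4=104+4=108
R0=5-1=4
CMP R0, 1  (cmp 4,1)
JNZ L1: taken
R2=M[108]=6
R2=6^18=20
R2=M[108]=6
R2=6|9=15
R4=108+4=112
R0=4-1=3
CMP R0, 1  (cmp 3,1)
JNZ L1: taken
R2=M[112]=-2
R2=(-2)^18=-20
R2=M[112]=-2
R2=(-2)|9=-1
R4=112+4=116
R0=3-1=2
CMP R0, 1  (cmp 2,1)
JNZ L1: taken
R2=M[116]=13
R2=13^18=31
R2=M[116]=13
R2=13|9=13
R4=116+4=120
R0=2-1=1
CMP R0, 1  (cmp 1,1)
JNZ L1: not taken
R2=13<<4=208
STORE R2, [108] → M[108]=208
halt.
Total executed instructions: 46.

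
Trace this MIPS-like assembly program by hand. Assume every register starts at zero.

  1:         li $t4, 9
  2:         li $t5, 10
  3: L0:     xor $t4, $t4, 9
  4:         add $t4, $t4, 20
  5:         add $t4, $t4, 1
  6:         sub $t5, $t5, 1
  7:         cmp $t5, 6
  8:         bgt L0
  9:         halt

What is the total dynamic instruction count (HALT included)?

27

li $t4, 9 → $t4=9
li $t5, 10 → $t5=10
xor $t4, $t4, 9 → $t4=9^9=0
add $t4, $t4, 20 → $t4=0+20=20
add $t4, $t4, 1 → $t4=20+1=21
sub $t5, $t5, 1 → $t5=10-1=9
cmp $t5, 6  (cmp 9,6)
bgt L0: taken
xor $t4, $t4, 9 → $t4=21^9=28
add $t4, $t4, 20 → $t4=28+20=48
add $t4, $t4, 1 → $t4=48+1=49
sub $t5, $t5, 1 → $t5=9-1=8
cmp $t5, 6  (cmp 8,6)
bgt L0: taken
xor $t4, $t4, 9 → $t4=49^9=56
add $t4, $t4, 20 → $t4=56+20=76
add $t4, $t4, 1 → $t4=76+1=77
sub $t5, $t5, 1 → $t5=8-1=7
cmp $t5, 6  (cmp 7,6)
bgt L0: taken
xor $t4, $t4, 9 → $t4=77^9=68
add $t4, $t4, 20 → $t4=68+20=88
add $t4, $t4, 1 → $t4=88+1=89
sub $t5, $t5, 1 → $t5=7-1=6
cmp $t5, 6  (cmp 6,6)
bgt L0: not taken
halt.
Total executed instructions: 27.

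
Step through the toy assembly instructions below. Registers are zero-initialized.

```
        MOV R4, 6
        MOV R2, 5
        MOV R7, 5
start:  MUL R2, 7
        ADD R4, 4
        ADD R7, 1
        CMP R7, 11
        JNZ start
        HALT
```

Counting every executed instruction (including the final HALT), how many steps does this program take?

after MOV R4, 6: R4=6
after MOV R2, 5: R2=5
after MOV R7, 5: R7=5
after MUL R2, 7: R2=5*7=35
after ADD R4, 4: R4=6+4=10
after ADD R7, 1: R7=5+1=6
CMP R7, 11  (cmp 6,11)
JNZ start: taken
after MUL R2, 7: R2=35*7=245
after ADD R4, 4: R4=10+4=14
after ADD R7, 1: R7=6+1=7
CMP R7, 11  (cmp 7,11)
JNZ start: taken
after MUL R2, 7: R2=245*7=1715
after ADD R4, 4: R4=14+4=18
after ADD R7, 1: R7=7+1=8
CMP R7, 11  (cmp 8,11)
JNZ start: taken
after MUL R2, 7: R2=1715*7=12005
after ADD R4, 4: R4=18+4=22
after ADD R7, 1: R7=8+1=9
CMP R7, 11  (cmp 9,11)
JNZ start: taken
after MUL R2, 7: R2=12005*7=84035
after ADD R4, 4: R4=22+4=26
after ADD R7, 1: R7=9+1=10
CMP R7, 11  (cmp 10,11)
JNZ start: taken
after MUL R2, 7: R2=84035*7=588245
after ADD R4, 4: R4=26+4=30
after ADD R7, 1: R7=10+1=11
CMP R7, 11  (cmp 11,11)
JNZ start: not taken
halt.
Total executed instructions: 34.

34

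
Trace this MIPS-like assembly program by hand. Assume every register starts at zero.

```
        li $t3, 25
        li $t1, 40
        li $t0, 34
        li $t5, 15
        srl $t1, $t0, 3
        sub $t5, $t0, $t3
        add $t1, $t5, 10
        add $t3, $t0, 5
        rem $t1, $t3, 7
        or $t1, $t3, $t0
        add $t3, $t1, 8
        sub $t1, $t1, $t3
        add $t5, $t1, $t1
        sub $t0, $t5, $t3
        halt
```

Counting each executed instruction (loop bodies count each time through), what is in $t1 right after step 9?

4

$t3=25
$t1=40
$t0=34
$t5=15
$t1=34>>3=4
$t5=34-25=9
$t1=9+10=19
$t3=34+5=39
$t1=39%7=4
After step 9: $t1 = 4.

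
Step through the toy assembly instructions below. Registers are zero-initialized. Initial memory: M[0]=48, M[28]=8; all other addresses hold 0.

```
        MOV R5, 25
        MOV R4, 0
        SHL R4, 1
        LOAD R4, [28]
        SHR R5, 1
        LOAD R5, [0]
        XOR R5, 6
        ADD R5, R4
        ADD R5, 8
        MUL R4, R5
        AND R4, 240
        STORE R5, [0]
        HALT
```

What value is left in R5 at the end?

70

MOV R5, 25 → R5=25
MOV R4, 0 → R4=0
SHL R4, 1 → R4=0<<1=0
LOAD R4, [28] → R4=M[28]=8
SHR R5, 1 → R5=25>>1=12
LOAD R5, [0] → R5=M[0]=48
XOR R5, 6 → R5=48^6=54
ADD R5, R4 → R5=54+8=62
ADD R5, 8 → R5=62+8=70
MUL R4, R5 → R4=8*70=560
AND R4, 240 → R4=560&240=48
STORE R5, [0] → M[0]=70
halt.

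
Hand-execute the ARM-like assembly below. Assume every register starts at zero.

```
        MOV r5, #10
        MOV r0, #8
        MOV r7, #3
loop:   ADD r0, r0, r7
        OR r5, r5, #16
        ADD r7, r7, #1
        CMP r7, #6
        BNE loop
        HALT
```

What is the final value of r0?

r5=10
r0=8
r7=3
r0=8+3=11
r5=10|16=26
r7=3+1=4
CMP r7, #6  (cmp 4,6)
BNE loop: taken
r0=11+4=15
r5=26|16=26
r7=4+1=5
CMP r7, #6  (cmp 5,6)
BNE loop: taken
r0=15+5=20
r5=26|16=26
r7=5+1=6
CMP r7, #6  (cmp 6,6)
BNE loop: not taken
halt.

20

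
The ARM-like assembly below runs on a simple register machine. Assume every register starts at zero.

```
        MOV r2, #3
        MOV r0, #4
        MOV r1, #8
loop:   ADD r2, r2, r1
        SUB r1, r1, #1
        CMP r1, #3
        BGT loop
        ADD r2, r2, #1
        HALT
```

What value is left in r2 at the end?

after MOV r2, #3: r2=3
after MOV r0, #4: r0=4
after MOV r1, #8: r1=8
after ADD r2, r2, r1: r2=3+8=11
after SUB r1, r1, #1: r1=8-1=7
CMP r1, #3  (cmp 7,3)
BGT loop: taken
after ADD r2, r2, r1: r2=11+7=18
after SUB r1, r1, #1: r1=7-1=6
CMP r1, #3  (cmp 6,3)
BGT loop: taken
after ADD r2, r2, r1: r2=18+6=24
after SUB r1, r1, #1: r1=6-1=5
CMP r1, #3  (cmp 5,3)
BGT loop: taken
after ADD r2, r2, r1: r2=24+5=29
after SUB r1, r1, #1: r1=5-1=4
CMP r1, #3  (cmp 4,3)
BGT loop: taken
after ADD r2, r2, r1: r2=29+4=33
after SUB r1, r1, #1: r1=4-1=3
CMP r1, #3  (cmp 3,3)
BGT loop: not taken
after ADD r2, r2, #1: r2=33+1=34
halt.

34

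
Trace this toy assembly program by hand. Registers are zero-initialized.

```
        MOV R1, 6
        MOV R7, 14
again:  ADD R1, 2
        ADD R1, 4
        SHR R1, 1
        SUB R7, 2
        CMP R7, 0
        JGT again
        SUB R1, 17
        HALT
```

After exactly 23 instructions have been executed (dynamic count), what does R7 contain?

8

R1=6
R7=14
R1=6+2=8
R1=8+4=12
R1=12>>1=6
R7=14-2=12
CMP R7, 0  (cmp 12,0)
JGT again: taken
R1=6+2=8
R1=8+4=12
R1=12>>1=6
R7=12-2=10
CMP R7, 0  (cmp 10,0)
JGT again: taken
R1=6+2=8
R1=8+4=12
R1=12>>1=6
R7=10-2=8
CMP R7, 0  (cmp 8,0)
JGT again: taken
R1=6+2=8
R1=8+4=12
R1=12>>1=6
After step 23: R7 = 8.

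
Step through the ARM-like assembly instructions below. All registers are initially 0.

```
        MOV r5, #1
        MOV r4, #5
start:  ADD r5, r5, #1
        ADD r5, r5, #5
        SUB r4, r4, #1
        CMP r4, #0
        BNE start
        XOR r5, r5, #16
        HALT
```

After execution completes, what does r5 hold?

15

after MOV r5, #1: r5=1
after MOV r4, #5: r4=5
after ADD r5, r5, #1: r5=1+1=2
after ADD r5, r5, #5: r5=2+5=7
after SUB r4, r4, #1: r4=5-1=4
CMP r4, #0  (cmp 4,0)
BNE start: taken
after ADD r5, r5, #1: r5=7+1=8
after ADD r5, r5, #5: r5=8+5=13
after SUB r4, r4, #1: r4=4-1=3
CMP r4, #0  (cmp 3,0)
BNE start: taken
after ADD r5, r5, #1: r5=13+1=14
after ADD r5, r5, #5: r5=14+5=19
after SUB r4, r4, #1: r4=3-1=2
CMP r4, #0  (cmp 2,0)
BNE start: taken
after ADD r5, r5, #1: r5=19+1=20
after ADD r5, r5, #5: r5=20+5=25
after SUB r4, r4, #1: r4=2-1=1
CMP r4, #0  (cmp 1,0)
BNE start: taken
after ADD r5, r5, #1: r5=25+1=26
after ADD r5, r5, #5: r5=26+5=31
after SUB r4, r4, #1: r4=1-1=0
CMP r4, #0  (cmp 0,0)
BNE start: not taken
after XOR r5, r5, #16: r5=31^16=15
halt.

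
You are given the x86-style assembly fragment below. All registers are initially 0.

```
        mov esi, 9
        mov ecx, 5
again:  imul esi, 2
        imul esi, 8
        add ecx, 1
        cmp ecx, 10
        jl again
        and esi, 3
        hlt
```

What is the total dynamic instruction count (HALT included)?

esi=9
ecx=5
esi=9*2=18
esi=18*8=144
ecx=5+1=6
cmp ecx, 10  (cmp 6,10)
jl again: taken
esi=144*2=288
esi=288*8=2304
ecx=6+1=7
cmp ecx, 10  (cmp 7,10)
jl again: taken
esi=2304*2=4608
esi=4608*8=36864
ecx=7+1=8
cmp ecx, 10  (cmp 8,10)
jl again: taken
esi=36864*2=73728
esi=73728*8=589824
ecx=8+1=9
cmp ecx, 10  (cmp 9,10)
jl again: taken
esi=589824*2=1179648
esi=1179648*8=9437184
ecx=9+1=10
cmp ecx, 10  (cmp 10,10)
jl again: not taken
esi=9437184&3=0
halt.
Total executed instructions: 29.

29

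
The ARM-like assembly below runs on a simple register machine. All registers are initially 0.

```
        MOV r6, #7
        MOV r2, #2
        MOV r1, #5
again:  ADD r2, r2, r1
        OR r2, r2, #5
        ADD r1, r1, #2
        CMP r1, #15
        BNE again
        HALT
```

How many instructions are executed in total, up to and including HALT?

r6=7
r2=2
r1=5
r2=2+5=7
r2=7|5=7
r1=5+2=7
CMP r1, #15  (cmp 7,15)
BNE again: taken
r2=7+7=14
r2=14|5=15
r1=7+2=9
CMP r1, #15  (cmp 9,15)
BNE again: taken
r2=15+9=24
r2=24|5=29
r1=9+2=11
CMP r1, #15  (cmp 11,15)
BNE again: taken
r2=29+11=40
r2=40|5=45
r1=11+2=13
CMP r1, #15  (cmp 13,15)
BNE again: taken
r2=45+13=58
r2=58|5=63
r1=13+2=15
CMP r1, #15  (cmp 15,15)
BNE again: not taken
halt.
Total executed instructions: 29.

29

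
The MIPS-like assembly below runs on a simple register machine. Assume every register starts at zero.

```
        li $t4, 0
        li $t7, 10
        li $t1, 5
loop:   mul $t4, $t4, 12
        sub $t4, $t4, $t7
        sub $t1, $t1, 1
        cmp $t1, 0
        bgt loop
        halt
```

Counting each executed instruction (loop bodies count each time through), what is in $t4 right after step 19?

$t4=0
$t7=10
$t1=5
$t4=0*12=0
$t4=0-10=-10
$t1=5-1=4
cmp $t1, 0  (cmp 4,0)
bgt loop: taken
$t4=(-10)*12=-120
$t4=(-120)-10=-130
$t1=4-1=3
cmp $t1, 0  (cmp 3,0)
bgt loop: taken
$t4=(-130)*12=-1560
$t4=(-1560)-10=-1570
$t1=3-1=2
cmp $t1, 0  (cmp 2,0)
bgt loop: taken
$t4=(-1570)*12=-18840
After step 19: $t4 = -18840.

-18840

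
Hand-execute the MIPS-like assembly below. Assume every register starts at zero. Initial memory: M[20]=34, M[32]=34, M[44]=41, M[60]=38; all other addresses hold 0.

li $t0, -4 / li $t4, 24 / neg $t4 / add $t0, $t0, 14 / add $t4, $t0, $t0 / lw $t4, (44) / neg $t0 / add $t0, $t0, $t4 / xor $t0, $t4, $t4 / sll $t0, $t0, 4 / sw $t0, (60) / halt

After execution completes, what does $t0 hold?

0

li $t0, -4 → $t0=-4
li $t4, 24 → $t4=24
neg $t4 → $t4=-(24)=-24
add $t0, $t0, 14 → $t0=(-4)+14=10
add $t4, $t0, $t0 → $t4=10+10=20
lw $t4, (44) → $t4=M[44]=41
neg $t0 → $t0=-(10)=-10
add $t0, $t0, $t4 → $t0=(-10)+41=31
xor $t0, $t4, $t4 → $t0=41^41=0
sll $t0, $t0, 4 → $t0=0<<4=0
sw $t0, (60) → M[60]=0
halt.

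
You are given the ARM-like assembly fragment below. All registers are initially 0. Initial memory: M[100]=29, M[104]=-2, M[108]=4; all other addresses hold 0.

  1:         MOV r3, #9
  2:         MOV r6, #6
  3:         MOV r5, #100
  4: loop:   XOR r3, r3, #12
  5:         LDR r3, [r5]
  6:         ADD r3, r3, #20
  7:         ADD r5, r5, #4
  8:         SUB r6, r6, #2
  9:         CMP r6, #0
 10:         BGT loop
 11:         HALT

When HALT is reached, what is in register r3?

24

after MOV r3, #9: r3=9
after MOV r6, #6: r6=6
after MOV r5, #100: r5=100
after XOR r3, r3, #12: r3=9^12=5
after LDR r3, [r5]: r3=M[100]=29
after ADD r3, r3, #20: r3=29+20=49
after ADD r5, r5, #4: r5=100+4=104
after SUB r6, r6, #2: r6=6-2=4
CMP r6, #0  (cmp 4,0)
BGT loop: taken
after XOR r3, r3, #12: r3=49^12=61
after LDR r3, [r5]: r3=M[104]=-2
after ADD r3, r3, #20: r3=(-2)+20=18
after ADD r5, r5, #4: r5=104+4=108
after SUB r6, r6, #2: r6=4-2=2
CMP r6, #0  (cmp 2,0)
BGT loop: taken
after XOR r3, r3, #12: r3=18^12=30
after LDR r3, [r5]: r3=M[108]=4
after ADD r3, r3, #20: r3=4+20=24
after ADD r5, r5, #4: r5=108+4=112
after SUB r6, r6, #2: r6=2-2=0
CMP r6, #0  (cmp 0,0)
BGT loop: not taken
halt.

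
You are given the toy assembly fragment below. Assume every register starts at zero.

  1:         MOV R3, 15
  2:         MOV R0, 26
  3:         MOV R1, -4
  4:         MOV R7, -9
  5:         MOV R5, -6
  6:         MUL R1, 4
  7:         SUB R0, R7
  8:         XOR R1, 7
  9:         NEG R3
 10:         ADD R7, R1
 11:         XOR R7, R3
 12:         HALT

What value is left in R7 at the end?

31

after MOV R3, 15: R3=15
after MOV R0, 26: R0=26
after MOV R1, -4: R1=-4
after MOV R7, -9: R7=-9
after MOV R5, -6: R5=-6
after MUL R1, 4: R1=(-4)*4=-16
after SUB R0, R7: R0=26-(-9)=35
after XOR R1, 7: R1=(-16)^7=-9
after NEG R3: R3=-(15)=-15
after ADD R7, R1: R7=(-9)+(-9)=-18
after XOR R7, R3: R7=(-18)^(-15)=31
halt.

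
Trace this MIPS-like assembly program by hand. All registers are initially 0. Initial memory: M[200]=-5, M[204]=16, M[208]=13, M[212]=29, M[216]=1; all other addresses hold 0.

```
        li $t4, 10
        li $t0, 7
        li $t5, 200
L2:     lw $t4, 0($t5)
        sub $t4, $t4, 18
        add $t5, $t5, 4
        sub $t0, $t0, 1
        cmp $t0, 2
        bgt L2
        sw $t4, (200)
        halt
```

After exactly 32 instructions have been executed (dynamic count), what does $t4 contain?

-17

$t4=10
$t0=7
$t5=200
$t4=M[200]=-5
$t4=(-5)-18=-23
$t5=200+4=204
$t0=7-1=6
cmp $t0, 2  (cmp 6,2)
bgt L2: taken
$t4=M[204]=16
$t4=16-18=-2
$t5=204+4=208
$t0=6-1=5
cmp $t0, 2  (cmp 5,2)
bgt L2: taken
$t4=M[208]=13
$t4=13-18=-5
$t5=208+4=212
$t0=5-1=4
cmp $t0, 2  (cmp 4,2)
bgt L2: taken
$t4=M[212]=29
$t4=29-18=11
$t5=212+4=216
$t0=4-1=3
cmp $t0, 2  (cmp 3,2)
bgt L2: taken
$t4=M[216]=1
$t4=1-18=-17
$t5=216+4=220
$t0=3-1=2
cmp $t0, 2  (cmp 2,2)
After step 32: $t4 = -17.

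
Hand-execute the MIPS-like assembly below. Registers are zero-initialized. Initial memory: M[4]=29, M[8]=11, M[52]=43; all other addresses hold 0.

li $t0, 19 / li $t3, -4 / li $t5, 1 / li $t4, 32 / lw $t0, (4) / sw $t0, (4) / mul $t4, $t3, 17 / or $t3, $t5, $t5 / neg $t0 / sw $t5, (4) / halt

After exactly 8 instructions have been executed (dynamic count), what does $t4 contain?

-68

$t0=19
$t3=-4
$t5=1
$t4=32
$t0=M[4]=29
sw $t0, (4) → M[4]=29
$t4=(-4)*17=-68
$t3=1|1=1
After step 8: $t4 = -68.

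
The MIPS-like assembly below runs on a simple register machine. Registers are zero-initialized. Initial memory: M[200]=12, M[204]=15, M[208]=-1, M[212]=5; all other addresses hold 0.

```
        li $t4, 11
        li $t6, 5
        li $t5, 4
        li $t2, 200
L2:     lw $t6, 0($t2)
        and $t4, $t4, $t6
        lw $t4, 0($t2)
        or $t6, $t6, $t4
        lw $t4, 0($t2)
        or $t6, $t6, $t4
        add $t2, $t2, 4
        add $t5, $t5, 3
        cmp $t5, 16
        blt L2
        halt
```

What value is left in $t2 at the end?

after li $t4, 11: $t4=11
after li $t6, 5: $t6=5
after li $t5, 4: $t5=4
after li $t2, 200: $t2=200
after lw $t6, 0($t2): $t6=M[200]=12
after and $t4, $t4, $t6: $t4=11&12=8
after lw $t4, 0($t2): $t4=M[200]=12
after or $t6, $t6, $t4: $t6=12|12=12
after lw $t4, 0($t2): $t4=M[200]=12
after or $t6, $t6, $t4: $t6=12|12=12
after add $t2, $t2, 4: $t2=200+4=204
after add $t5, $t5, 3: $t5=4+3=7
cmp $t5, 16  (cmp 7,16)
blt L2: taken
after lw $t6, 0($t2): $t6=M[204]=15
after and $t4, $t4, $t6: $t4=12&15=12
after lw $t4, 0($t2): $t4=M[204]=15
after or $t6, $t6, $t4: $t6=15|15=15
after lw $t4, 0($t2): $t4=M[204]=15
after or $t6, $t6, $t4: $t6=15|15=15
after add $t2, $t2, 4: $t2=204+4=208
after add $t5, $t5, 3: $t5=7+3=10
cmp $t5, 16  (cmp 10,16)
blt L2: taken
after lw $t6, 0($t2): $t6=M[208]=-1
after and $t4, $t4, $t6: $t4=15&(-1)=15
after lw $t4, 0($t2): $t4=M[208]=-1
after or $t6, $t6, $t4: $t6=(-1)|(-1)=-1
after lw $t4, 0($t2): $t4=M[208]=-1
after or $t6, $t6, $t4: $t6=(-1)|(-1)=-1
after add $t2, $t2, 4: $t2=208+4=212
after add $t5, $t5, 3: $t5=10+3=13
cmp $t5, 16  (cmp 13,16)
blt L2: taken
after lw $t6, 0($t2): $t6=M[212]=5
after and $t4, $t4, $t6: $t4=(-1)&5=5
after lw $t4, 0($t2): $t4=M[212]=5
after or $t6, $t6, $t4: $t6=5|5=5
after lw $t4, 0($t2): $t4=M[212]=5
after or $t6, $t6, $t4: $t6=5|5=5
after add $t2, $t2, 4: $t2=212+4=216
after add $t5, $t5, 3: $t5=13+3=16
cmp $t5, 16  (cmp 16,16)
blt L2: not taken
halt.

216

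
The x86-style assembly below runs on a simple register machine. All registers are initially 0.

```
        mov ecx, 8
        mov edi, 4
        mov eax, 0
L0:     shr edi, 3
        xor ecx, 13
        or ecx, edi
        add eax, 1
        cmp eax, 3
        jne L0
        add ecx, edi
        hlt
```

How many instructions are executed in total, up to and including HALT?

23

ecx=8
edi=4
eax=0
edi=4>>3=0
ecx=8^13=5
ecx=5|0=5
eax=0+1=1
cmp eax, 3  (cmp 1,3)
jne L0: taken
edi=0>>3=0
ecx=5^13=8
ecx=8|0=8
eax=1+1=2
cmp eax, 3  (cmp 2,3)
jne L0: taken
edi=0>>3=0
ecx=8^13=5
ecx=5|0=5
eax=2+1=3
cmp eax, 3  (cmp 3,3)
jne L0: not taken
ecx=5+0=5
halt.
Total executed instructions: 23.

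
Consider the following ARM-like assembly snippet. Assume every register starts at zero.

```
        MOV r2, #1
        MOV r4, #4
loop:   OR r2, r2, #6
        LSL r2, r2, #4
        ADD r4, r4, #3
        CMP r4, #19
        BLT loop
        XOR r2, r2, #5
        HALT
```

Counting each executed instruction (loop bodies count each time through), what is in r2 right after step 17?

after MOV r2, #1: r2=1
after MOV r4, #4: r4=4
after OR r2, r2, #6: r2=1|6=7
after LSL r2, r2, #4: r2=7<<4=112
after ADD r4, r4, #3: r4=4+3=7
CMP r4, #19  (cmp 7,19)
BLT loop: taken
after OR r2, r2, #6: r2=112|6=118
after LSL r2, r2, #4: r2=118<<4=1888
after ADD r4, r4, #3: r4=7+3=10
CMP r4, #19  (cmp 10,19)
BLT loop: taken
after OR r2, r2, #6: r2=1888|6=1894
after LSL r2, r2, #4: r2=1894<<4=30304
after ADD r4, r4, #3: r4=10+3=13
CMP r4, #19  (cmp 13,19)
BLT loop: taken
After step 17: r2 = 30304.

30304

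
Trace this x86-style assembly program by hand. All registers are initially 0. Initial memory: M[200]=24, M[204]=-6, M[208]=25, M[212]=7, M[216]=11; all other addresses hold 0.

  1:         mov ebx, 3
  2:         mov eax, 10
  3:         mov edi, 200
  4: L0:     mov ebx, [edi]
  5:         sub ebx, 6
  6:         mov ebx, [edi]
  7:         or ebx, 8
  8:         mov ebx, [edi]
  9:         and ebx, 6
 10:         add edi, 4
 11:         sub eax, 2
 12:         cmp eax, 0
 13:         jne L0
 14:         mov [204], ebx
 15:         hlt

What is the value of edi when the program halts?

mov ebx, 3 → ebx=3
mov eax, 10 → eax=10
mov edi, 200 → edi=200
mov ebx, [edi] → ebx=M[200]=24
sub ebx, 6 → ebx=24-6=18
mov ebx, [edi] → ebx=M[200]=24
or ebx, 8 → ebx=24|8=24
mov ebx, [edi] → ebx=M[200]=24
and ebx, 6 → ebx=24&6=0
add edi, 4 → edi=200+4=204
sub eax, 2 → eax=10-2=8
cmp eax, 0  (cmp 8,0)
jne L0: taken
mov ebx, [edi] → ebx=M[204]=-6
sub ebx, 6 → ebx=(-6)-6=-12
mov ebx, [edi] → ebx=M[204]=-6
or ebx, 8 → ebx=(-6)|8=-6
mov ebx, [edi] → ebx=M[204]=-6
and ebx, 6 → ebx=(-6)&6=2
add edi, 4 → edi=204+4=208
sub eax, 2 → eax=8-2=6
cmp eax, 0  (cmp 6,0)
jne L0: taken
mov ebx, [edi] → ebx=M[208]=25
sub ebx, 6 → ebx=25-6=19
mov ebx, [edi] → ebx=M[208]=25
or ebx, 8 → ebx=25|8=25
mov ebx, [edi] → ebx=M[208]=25
and ebx, 6 → ebx=25&6=0
add edi, 4 → edi=208+4=212
sub eax, 2 → eax=6-2=4
cmp eax, 0  (cmp 4,0)
jne L0: taken
mov ebx, [edi] → ebx=M[212]=7
sub ebx, 6 → ebx=7-6=1
mov ebx, [edi] → ebx=M[212]=7
or ebx, 8 → ebx=7|8=15
mov ebx, [edi] → ebx=M[212]=7
and ebx, 6 → ebx=7&6=6
add edi, 4 → edi=212+4=216
sub eax, 2 → eax=4-2=2
cmp eax, 0  (cmp 2,0)
jne L0: taken
mov ebx, [edi] → ebx=M[216]=11
sub ebx, 6 → ebx=11-6=5
mov ebx, [edi] → ebx=M[216]=11
or ebx, 8 → ebx=11|8=11
mov ebx, [edi] → ebx=M[216]=11
and ebx, 6 → ebx=11&6=2
add edi, 4 → edi=216+4=220
sub eax, 2 → eax=2-2=0
cmp eax, 0  (cmp 0,0)
jne L0: not taken
mov [204], ebx → M[204]=2
halt.

220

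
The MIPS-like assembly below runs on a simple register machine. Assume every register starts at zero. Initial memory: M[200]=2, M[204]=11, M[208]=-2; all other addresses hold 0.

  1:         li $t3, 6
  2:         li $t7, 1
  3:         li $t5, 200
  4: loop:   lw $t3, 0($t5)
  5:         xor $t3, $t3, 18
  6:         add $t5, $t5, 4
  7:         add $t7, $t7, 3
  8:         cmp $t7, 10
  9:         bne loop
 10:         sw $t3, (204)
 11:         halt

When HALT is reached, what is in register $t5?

after li $t3, 6: $t3=6
after li $t7, 1: $t7=1
after li $t5, 200: $t5=200
after lw $t3, 0($t5): $t3=M[200]=2
after xor $t3, $t3, 18: $t3=2^18=16
after add $t5, $t5, 4: $t5=200+4=204
after add $t7, $t7, 3: $t7=1+3=4
cmp $t7, 10  (cmp 4,10)
bne loop: taken
after lw $t3, 0($t5): $t3=M[204]=11
after xor $t3, $t3, 18: $t3=11^18=25
after add $t5, $t5, 4: $t5=204+4=208
after add $t7, $t7, 3: $t7=4+3=7
cmp $t7, 10  (cmp 7,10)
bne loop: taken
after lw $t3, 0($t5): $t3=M[208]=-2
after xor $t3, $t3, 18: $t3=(-2)^18=-20
after add $t5, $t5, 4: $t5=208+4=212
after add $t7, $t7, 3: $t7=7+3=10
cmp $t7, 10  (cmp 10,10)
bne loop: not taken
sw $t3, (204) → M[204]=-20
halt.

212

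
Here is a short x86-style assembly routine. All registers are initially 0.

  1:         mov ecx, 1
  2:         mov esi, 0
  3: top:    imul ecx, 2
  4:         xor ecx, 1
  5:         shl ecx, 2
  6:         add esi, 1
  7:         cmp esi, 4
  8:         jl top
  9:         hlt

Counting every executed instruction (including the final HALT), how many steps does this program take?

27

after mov ecx, 1: ecx=1
after mov esi, 0: esi=0
after imul ecx, 2: ecx=1*2=2
after xor ecx, 1: ecx=2^1=3
after shl ecx, 2: ecx=3<<2=12
after add esi, 1: esi=0+1=1
cmp esi, 4  (cmp 1,4)
jl top: taken
after imul ecx, 2: ecx=12*2=24
after xor ecx, 1: ecx=24^1=25
after shl ecx, 2: ecx=25<<2=100
after add esi, 1: esi=1+1=2
cmp esi, 4  (cmp 2,4)
jl top: taken
after imul ecx, 2: ecx=100*2=200
after xor ecx, 1: ecx=200^1=201
after shl ecx, 2: ecx=201<<2=804
after add esi, 1: esi=2+1=3
cmp esi, 4  (cmp 3,4)
jl top: taken
after imul ecx, 2: ecx=804*2=1608
after xor ecx, 1: ecx=1608^1=1609
after shl ecx, 2: ecx=1609<<2=6436
after add esi, 1: esi=3+1=4
cmp esi, 4  (cmp 4,4)
jl top: not taken
halt.
Total executed instructions: 27.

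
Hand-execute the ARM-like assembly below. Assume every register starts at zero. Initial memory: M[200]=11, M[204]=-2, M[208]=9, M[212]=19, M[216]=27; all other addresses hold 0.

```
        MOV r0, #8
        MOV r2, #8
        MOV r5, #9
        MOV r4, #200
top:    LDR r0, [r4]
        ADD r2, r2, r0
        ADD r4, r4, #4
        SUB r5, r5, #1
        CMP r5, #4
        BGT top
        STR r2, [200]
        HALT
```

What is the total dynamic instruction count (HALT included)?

36

MOV r0, #8 → r0=8
MOV r2, #8 → r2=8
MOV r5, #9 → r5=9
MOV r4, #200 → r4=200
LDR r0, [r4] → r0=M[200]=11
ADD r2, r2, r0 → r2=8+11=19
ADD r4, r4, #4 → r4=200+4=204
SUB r5, r5, #1 → r5=9-1=8
CMP r5, #4  (cmp 8,4)
BGT top: taken
LDR r0, [r4] → r0=M[204]=-2
ADD r2, r2, r0 → r2=19+(-2)=17
ADD r4, r4, #4 → r4=204+4=208
SUB r5, r5, #1 → r5=8-1=7
CMP r5, #4  (cmp 7,4)
BGT top: taken
LDR r0, [r4] → r0=M[208]=9
ADD r2, r2, r0 → r2=17+9=26
ADD r4, r4, #4 → r4=208+4=212
SUB r5, r5, #1 → r5=7-1=6
CMP r5, #4  (cmp 6,4)
BGT top: taken
LDR r0, [r4] → r0=M[212]=19
ADD r2, r2, r0 → r2=26+19=45
ADD r4, r4, #4 → r4=212+4=216
SUB r5, r5, #1 → r5=6-1=5
CMP r5, #4  (cmp 5,4)
BGT top: taken
LDR r0, [r4] → r0=M[216]=27
ADD r2, r2, r0 → r2=45+27=72
ADD r4, r4, #4 → r4=216+4=220
SUB r5, r5, #1 → r5=5-1=4
CMP r5, #4  (cmp 4,4)
BGT top: not taken
STR r2, [200] → M[200]=72
halt.
Total executed instructions: 36.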